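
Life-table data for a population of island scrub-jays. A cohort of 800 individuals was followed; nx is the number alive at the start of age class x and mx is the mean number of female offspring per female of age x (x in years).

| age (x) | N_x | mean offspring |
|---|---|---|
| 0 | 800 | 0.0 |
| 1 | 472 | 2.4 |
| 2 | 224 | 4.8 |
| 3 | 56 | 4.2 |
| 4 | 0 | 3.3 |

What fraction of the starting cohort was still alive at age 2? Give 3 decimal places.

0.280

l_2 = n_2/n_0 = 224/800 = 0.28 → 0.280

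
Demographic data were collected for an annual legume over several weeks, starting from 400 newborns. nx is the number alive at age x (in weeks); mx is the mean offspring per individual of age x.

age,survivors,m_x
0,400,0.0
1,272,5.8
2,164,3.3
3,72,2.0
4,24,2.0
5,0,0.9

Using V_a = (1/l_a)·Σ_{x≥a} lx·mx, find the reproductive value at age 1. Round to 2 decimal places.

lx = nx/n0 = nx/400: 1, 0.68, 0.41, 0.18, 0.06, 0
lx·mx for x ≥ 1: 3.944, 1.353, 0.36, 0.12, 0 → sum = 5.777
V_1 = 5.777 / l_1 = 5.777 / 0.68 = 8.495588… → 8.50

8.50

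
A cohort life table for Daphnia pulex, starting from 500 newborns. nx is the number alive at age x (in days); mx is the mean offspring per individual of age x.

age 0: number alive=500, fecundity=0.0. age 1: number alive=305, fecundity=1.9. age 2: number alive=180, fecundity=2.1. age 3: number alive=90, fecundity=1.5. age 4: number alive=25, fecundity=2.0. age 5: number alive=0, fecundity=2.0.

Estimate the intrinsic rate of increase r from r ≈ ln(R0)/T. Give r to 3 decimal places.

lx = nx/n0 = nx/500: 1, 0.61, 0.36, 0.18, 0.05, 0
R0 = Σ lx·mx = 0 + 1.159 + 0.756 + 0.27 + 0.1 + 0 = 2.285
Σ x·lx·mx = 3.881; T = 3.881/2.285 = 1.69847…
r ≈ ln(R0)/T = ln(2.285)/1.69847… = 0.48654… → 0.487

0.487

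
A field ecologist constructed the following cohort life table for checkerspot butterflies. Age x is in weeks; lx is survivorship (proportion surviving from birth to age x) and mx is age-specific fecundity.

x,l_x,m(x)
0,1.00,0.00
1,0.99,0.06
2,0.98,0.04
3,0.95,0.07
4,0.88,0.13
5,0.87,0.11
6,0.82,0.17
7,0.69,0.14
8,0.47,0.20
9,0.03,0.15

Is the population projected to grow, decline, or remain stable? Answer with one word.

declining

R0 = Σ lx·mx = 0 + 0.0594 + 0.0392 + 0.0665 + 0.1144 + 0.0957 + 0.1394 + 0.0966 + 0.094 + 0.0045 = 0.7097
R0 < 1, so the population is declining.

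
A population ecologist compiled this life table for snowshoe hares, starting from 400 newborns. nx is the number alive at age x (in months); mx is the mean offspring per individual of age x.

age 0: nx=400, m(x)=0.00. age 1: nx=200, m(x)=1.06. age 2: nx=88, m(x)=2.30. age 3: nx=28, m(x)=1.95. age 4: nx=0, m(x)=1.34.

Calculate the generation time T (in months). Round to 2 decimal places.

lx = nx/n0 = nx/400: 1, 0.5, 0.22, 0.07, 0
lx·mx: 0, 0.53, 0.506, 0.1365, 0 → R0 = 1.1725
x·lx·mx: 0, 0.53, 1.012, 0.4095, 0 → Σ = 1.9515
T = 1.9515 / 1.1725 = 1.664392… → 1.66

1.66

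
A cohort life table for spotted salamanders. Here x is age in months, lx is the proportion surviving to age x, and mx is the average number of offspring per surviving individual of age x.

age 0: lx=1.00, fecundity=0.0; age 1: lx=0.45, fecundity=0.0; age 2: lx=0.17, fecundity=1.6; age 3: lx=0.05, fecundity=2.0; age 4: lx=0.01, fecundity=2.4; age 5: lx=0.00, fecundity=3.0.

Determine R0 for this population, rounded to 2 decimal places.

0.40

lx·mx by age: 0, 0, 0.272, 0.1, 0.024, 0
R0 = Σ lx·mx = 0.396 → 0.40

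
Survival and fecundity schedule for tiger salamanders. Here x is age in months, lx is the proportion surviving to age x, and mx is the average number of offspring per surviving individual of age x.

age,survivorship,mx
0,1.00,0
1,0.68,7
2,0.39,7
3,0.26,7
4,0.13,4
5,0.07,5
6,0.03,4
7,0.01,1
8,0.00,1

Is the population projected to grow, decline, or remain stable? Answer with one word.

R0 = Σ lx·mx = 0 + 4.76 + 2.73 + 1.82 + 0.52 + 0.35 + 0.12 + 0.01 + 0 = 10.31
R0 > 1, so the population is growing.

growing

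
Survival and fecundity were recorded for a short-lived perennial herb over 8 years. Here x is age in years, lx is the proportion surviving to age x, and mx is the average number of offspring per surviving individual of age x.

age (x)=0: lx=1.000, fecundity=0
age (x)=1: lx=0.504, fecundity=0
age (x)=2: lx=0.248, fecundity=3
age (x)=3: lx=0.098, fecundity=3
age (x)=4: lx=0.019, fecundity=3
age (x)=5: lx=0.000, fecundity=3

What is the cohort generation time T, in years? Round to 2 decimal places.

lx·mx: 0, 0, 0.744, 0.294, 0.057, 0 → R0 = 1.095
x·lx·mx: 0, 0, 1.488, 0.882, 0.228, 0 → Σ = 2.598
T = 2.598 / 1.095 = 2.372603… → 2.37

2.37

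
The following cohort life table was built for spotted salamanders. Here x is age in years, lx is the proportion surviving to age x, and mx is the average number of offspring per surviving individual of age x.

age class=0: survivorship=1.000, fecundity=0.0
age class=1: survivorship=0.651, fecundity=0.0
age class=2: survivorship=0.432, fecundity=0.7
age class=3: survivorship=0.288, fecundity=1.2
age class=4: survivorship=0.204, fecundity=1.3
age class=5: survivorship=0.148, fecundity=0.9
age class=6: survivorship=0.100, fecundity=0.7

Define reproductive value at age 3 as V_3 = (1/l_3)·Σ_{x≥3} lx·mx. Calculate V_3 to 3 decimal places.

lx·mx for x ≥ 3: 0.3456, 0.2652, 0.1332, 0.07 → sum = 0.814
V_3 = 0.814 / l_3 = 0.814 / 0.288 = 2.826389… → 2.826

2.826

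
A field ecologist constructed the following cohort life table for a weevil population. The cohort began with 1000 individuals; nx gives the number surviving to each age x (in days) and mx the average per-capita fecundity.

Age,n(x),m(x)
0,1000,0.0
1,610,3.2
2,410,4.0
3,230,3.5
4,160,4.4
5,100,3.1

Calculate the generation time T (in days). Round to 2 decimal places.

2.22

lx = nx/n0 = nx/1000: 1, 0.61, 0.41, 0.23, 0.16, 0.1
lx·mx: 0, 1.952, 1.64, 0.805, 0.704, 0.31 → R0 = 5.411
x·lx·mx: 0, 1.952, 3.28, 2.415, 2.816, 1.55 → Σ = 12.013
T = 12.013 / 5.411 = 2.220107… → 2.22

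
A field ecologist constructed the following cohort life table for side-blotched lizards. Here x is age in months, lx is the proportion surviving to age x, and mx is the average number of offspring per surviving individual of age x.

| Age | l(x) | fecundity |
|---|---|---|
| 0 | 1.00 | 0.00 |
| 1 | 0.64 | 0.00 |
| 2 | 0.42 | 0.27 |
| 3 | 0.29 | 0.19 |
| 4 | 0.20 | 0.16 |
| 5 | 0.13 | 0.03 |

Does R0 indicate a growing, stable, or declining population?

declining

R0 = Σ lx·mx = 0 + 0 + 0.1134 + 0.0551 + 0.032 + 0.0039 = 0.2044
R0 < 1, so the population is declining.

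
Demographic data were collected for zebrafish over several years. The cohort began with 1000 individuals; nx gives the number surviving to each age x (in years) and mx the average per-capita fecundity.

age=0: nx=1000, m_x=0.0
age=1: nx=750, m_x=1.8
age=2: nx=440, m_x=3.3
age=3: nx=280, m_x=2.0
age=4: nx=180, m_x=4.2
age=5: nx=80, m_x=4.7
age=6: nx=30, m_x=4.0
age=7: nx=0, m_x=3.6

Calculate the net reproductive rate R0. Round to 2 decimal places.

lx = nx/n0 = nx/1000: 1, 0.75, 0.44, 0.28, 0.18, 0.08, 0.03, 0
lx·mx by age: 0, 1.35, 1.452, 0.56, 0.756, 0.376, 0.12, 0
R0 = Σ lx·mx = 4.614 → 4.61

4.61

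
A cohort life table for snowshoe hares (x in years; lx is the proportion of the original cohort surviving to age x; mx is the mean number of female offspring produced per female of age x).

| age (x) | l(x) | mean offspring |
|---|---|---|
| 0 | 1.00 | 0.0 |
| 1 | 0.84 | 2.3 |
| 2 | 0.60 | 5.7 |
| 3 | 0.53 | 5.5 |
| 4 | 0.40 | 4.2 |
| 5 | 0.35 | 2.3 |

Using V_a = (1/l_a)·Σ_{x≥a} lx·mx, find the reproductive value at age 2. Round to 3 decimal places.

14.700

lx·mx for x ≥ 2: 3.42, 2.915, 1.68, 0.805 → sum = 8.82
V_2 = 8.82 / l_2 = 8.82 / 0.6 = 14.7 → 14.700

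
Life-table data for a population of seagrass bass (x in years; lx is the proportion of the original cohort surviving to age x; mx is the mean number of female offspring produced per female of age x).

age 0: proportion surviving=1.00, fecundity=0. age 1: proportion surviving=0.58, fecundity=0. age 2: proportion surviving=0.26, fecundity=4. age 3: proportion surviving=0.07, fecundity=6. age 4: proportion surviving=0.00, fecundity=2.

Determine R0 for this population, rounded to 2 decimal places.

1.46

lx·mx by age: 0, 0, 1.04, 0.42, 0
R0 = Σ lx·mx = 1.46 → 1.46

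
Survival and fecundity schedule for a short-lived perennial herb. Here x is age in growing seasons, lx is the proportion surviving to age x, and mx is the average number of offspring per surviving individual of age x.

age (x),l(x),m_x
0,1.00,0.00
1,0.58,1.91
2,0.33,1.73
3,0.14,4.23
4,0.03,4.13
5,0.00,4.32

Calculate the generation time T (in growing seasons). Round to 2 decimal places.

1.89

lx·mx: 0, 1.1078, 0.5709, 0.5922, 0.1239, 0 → R0 = 2.3948
x·lx·mx: 0, 1.1078, 1.1418, 1.7766, 0.4956, 0 → Σ = 4.5218
T = 4.5218 / 2.3948 = 1.888174… → 1.89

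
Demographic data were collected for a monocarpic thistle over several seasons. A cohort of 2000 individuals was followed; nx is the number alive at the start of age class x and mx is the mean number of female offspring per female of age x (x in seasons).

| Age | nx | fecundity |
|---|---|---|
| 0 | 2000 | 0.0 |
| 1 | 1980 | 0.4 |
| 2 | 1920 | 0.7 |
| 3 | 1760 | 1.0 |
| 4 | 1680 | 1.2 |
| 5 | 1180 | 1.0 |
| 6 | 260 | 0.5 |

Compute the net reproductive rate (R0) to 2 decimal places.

lx = nx/n0 = nx/2000: 1, 0.99, 0.96, 0.88, 0.84, 0.59, 0.13
lx·mx by age: 0, 0.396, 0.672, 0.88, 1.008, 0.59, 0.065
R0 = Σ lx·mx = 3.611 → 3.61

3.61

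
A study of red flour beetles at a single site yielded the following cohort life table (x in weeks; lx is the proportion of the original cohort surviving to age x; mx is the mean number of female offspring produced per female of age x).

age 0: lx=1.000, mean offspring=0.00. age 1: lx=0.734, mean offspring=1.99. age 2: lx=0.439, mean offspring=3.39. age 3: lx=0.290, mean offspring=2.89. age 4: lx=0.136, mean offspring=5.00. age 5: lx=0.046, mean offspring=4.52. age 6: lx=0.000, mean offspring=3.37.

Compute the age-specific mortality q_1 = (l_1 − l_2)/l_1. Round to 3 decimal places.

0.402

q_1 = (l_1 − l_2) / l_1 = (0.734 − 0.439) / 0.734
     = 0.295 / 0.734 = 0.401907… → 0.402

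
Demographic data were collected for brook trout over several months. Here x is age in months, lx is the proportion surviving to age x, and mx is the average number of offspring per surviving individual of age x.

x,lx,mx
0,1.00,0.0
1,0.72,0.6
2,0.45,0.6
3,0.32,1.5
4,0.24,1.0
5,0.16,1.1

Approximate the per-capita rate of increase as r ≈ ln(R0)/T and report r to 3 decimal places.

R0 = Σ lx·mx = 0 + 0.432 + 0.27 + 0.48 + 0.24 + 0.176 = 1.598
Σ x·lx·mx = 4.252; T = 4.252/1.598 = 2.66083…
r ≈ ln(R0)/T = ln(1.598)/2.66083… = 0.17617… → 0.176

0.176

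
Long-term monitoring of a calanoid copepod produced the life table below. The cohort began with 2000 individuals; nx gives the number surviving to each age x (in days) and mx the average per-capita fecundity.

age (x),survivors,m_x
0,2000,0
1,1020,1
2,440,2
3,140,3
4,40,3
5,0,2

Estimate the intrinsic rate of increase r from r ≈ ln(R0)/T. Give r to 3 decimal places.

0.107

lx = nx/n0 = nx/2000: 1, 0.51, 0.22, 0.07, 0.02, 0
R0 = Σ lx·mx = 0 + 0.51 + 0.44 + 0.21 + 0.06 + 0 = 1.22
Σ x·lx·mx = 2.26; T = 2.26/1.22 = 1.85246…
r ≈ ln(R0)/T = ln(1.22)/1.85246… = 0.10734… → 0.107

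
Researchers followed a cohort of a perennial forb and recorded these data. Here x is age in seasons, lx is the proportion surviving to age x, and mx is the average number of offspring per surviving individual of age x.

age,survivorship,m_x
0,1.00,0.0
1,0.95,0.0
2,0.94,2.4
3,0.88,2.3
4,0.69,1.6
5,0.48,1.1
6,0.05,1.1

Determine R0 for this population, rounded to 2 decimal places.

lx·mx by age: 0, 0, 2.256, 2.024, 1.104, 0.528, 0.055
R0 = Σ lx·mx = 5.967 → 5.97

5.97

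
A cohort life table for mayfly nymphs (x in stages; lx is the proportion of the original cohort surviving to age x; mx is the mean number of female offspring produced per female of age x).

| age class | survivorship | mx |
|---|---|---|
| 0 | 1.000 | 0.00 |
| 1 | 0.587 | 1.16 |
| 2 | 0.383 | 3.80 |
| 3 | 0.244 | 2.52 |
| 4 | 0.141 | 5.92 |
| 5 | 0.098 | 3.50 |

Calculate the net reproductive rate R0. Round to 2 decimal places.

lx·mx by age: 0, 0.68092, 1.4554, 0.61488, 0.83472, 0.343
R0 = Σ lx·mx = 3.92892 → 3.93

3.93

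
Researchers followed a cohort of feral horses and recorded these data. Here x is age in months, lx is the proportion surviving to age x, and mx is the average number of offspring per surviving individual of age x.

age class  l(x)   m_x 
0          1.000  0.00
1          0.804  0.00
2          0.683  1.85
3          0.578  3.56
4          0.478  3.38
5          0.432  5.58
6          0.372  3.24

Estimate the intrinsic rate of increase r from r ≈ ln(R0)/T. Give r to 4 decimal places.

0.5329

R0 = Σ lx·mx = 0 + 0 + 1.26355 + 2.05768 + 1.61564 + 2.41056 + 1.20528 = 8.55271
Σ x·lx·mx = 34.44718; T = 34.44718/8.55271 = 4.02763…
r ≈ ln(R0)/T = ln(8.55271)/4.02763… = 0.532881… → 0.5329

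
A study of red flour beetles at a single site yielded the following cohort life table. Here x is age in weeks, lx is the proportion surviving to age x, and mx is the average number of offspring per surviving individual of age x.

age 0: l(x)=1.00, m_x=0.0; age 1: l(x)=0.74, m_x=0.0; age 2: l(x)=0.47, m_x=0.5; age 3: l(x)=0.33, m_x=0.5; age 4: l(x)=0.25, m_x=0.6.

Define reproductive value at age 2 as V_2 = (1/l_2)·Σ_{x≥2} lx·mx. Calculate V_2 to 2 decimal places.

lx·mx for x ≥ 2: 0.235, 0.165, 0.15 → sum = 0.55
V_2 = 0.55 / l_2 = 0.55 / 0.47 = 1.170213… → 1.17

1.17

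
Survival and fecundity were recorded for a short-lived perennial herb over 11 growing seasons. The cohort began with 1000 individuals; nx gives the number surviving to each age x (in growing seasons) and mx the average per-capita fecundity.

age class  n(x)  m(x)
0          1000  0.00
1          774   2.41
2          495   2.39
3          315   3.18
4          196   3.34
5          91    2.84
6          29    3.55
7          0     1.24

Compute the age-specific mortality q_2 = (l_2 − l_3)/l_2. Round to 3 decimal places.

0.364

lx = nx/n0 = nx/1000: 1, 0.774, 0.495, 0.315, 0.196, 0.091, 0.029, 0
q_2 = (l_2 − l_3) / l_2 = (0.495 − 0.315) / 0.495
     = 0.18 / 0.495 = 0.363636… → 0.364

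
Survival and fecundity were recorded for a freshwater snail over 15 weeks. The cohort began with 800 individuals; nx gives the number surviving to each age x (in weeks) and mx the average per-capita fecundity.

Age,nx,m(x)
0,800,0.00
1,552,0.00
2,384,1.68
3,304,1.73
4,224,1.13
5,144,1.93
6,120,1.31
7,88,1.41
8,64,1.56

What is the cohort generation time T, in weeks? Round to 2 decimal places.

lx = nx/n0 = nx/800: 1, 0.69, 0.48, 0.38, 0.28, 0.18, 0.15, 0.11, 0.08
lx·mx: 0, 0, 0.8064, 0.6574, 0.3164, 0.3474, 0.1965, 0.1551, 0.1248 → R0 = 2.604
x·lx·mx: 0, 0, 1.6128, 1.9722, 1.2656, 1.737, 1.179, 1.0857, 0.9984 → Σ = 9.8507
T = 9.8507 / 2.604 = 3.782911… → 3.78

3.78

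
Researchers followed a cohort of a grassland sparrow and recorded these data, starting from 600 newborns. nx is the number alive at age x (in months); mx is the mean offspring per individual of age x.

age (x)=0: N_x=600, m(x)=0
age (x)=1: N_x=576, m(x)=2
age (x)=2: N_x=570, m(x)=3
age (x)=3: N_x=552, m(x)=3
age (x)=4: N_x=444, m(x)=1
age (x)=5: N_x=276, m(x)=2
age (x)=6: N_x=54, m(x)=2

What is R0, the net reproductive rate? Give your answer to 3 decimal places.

9.370

lx = nx/n0 = nx/600: 1, 0.96, 0.95, 0.92, 0.74, 0.46, 0.09
lx·mx by age: 0, 1.92, 2.85, 2.76, 0.74, 0.92, 0.18
R0 = Σ lx·mx = 9.37 → 9.370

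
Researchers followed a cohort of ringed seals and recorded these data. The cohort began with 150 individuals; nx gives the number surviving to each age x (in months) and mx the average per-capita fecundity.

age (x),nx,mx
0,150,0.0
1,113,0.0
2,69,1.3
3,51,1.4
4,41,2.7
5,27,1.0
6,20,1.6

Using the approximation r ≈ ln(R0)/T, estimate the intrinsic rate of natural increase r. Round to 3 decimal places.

lx = nx/n0 = nx/150: 1, 0.75333…, 0.46, 0.34, 0.27333…, 0.18, 0.13333…
R0 = Σ lx·mx = 0 + 0 + 0.598 + 0.476 + 0.738… + 0.18 + 0.21333… = 2.205333…
Σ x·lx·mx = 7.756…; T = 7.756…/2.205333… = 3.51693…
r ≈ ln(R0)/T = ln(2.205333…)/3.51693… = 0.22488… → 0.225

0.225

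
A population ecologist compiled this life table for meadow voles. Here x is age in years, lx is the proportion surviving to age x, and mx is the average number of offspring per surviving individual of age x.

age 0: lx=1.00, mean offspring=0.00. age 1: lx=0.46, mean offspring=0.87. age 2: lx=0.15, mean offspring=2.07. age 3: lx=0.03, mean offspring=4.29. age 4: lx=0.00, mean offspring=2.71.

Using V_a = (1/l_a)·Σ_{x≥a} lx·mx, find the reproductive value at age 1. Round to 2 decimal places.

lx·mx for x ≥ 1: 0.4002, 0.3105, 0.1287, 0 → sum = 0.8394
V_1 = 0.8394 / l_1 = 0.8394 / 0.46 = 1.824783… → 1.82

1.82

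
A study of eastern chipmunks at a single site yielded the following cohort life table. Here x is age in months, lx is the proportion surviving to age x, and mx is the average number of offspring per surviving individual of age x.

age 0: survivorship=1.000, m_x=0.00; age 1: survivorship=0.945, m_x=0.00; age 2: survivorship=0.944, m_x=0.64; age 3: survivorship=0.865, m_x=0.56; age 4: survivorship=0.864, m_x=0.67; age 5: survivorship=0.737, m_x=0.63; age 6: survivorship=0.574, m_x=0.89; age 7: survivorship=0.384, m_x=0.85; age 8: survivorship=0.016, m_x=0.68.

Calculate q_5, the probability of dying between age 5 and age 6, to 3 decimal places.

q_5 = (l_5 − l_6) / l_5 = (0.737 − 0.574) / 0.737
     = 0.163 / 0.737 = 0.221167… → 0.221

0.221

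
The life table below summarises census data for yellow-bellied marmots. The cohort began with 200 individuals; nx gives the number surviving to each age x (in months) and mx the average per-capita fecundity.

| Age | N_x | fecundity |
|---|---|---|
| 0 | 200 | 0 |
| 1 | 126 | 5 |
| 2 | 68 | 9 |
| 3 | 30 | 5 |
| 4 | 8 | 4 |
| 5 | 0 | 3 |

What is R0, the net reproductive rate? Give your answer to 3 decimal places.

7.120

lx = nx/n0 = nx/200: 1, 0.63, 0.34, 0.15, 0.04, 0
lx·mx by age: 0, 3.15, 3.06, 0.75, 0.16, 0
R0 = Σ lx·mx = 7.12 → 7.120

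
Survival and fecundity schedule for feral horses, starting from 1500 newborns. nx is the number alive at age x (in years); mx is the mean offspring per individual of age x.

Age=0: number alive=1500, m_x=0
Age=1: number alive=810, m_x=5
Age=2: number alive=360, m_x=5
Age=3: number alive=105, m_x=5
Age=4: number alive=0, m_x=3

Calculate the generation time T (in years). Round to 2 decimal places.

1.45

lx = nx/n0 = nx/1500: 1, 0.54, 0.24, 0.07, 0
lx·mx: 0, 2.7, 1.2, 0.35, 0 → R0 = 4.25
x·lx·mx: 0, 2.7, 2.4, 1.05, 0 → Σ = 6.15
T = 6.15 / 4.25 = 1.447059… → 1.45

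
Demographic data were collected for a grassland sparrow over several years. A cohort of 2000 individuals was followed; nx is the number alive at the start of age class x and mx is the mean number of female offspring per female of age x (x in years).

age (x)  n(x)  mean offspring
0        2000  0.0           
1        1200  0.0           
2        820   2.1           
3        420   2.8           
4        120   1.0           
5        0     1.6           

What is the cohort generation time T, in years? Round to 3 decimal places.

2.469

lx = nx/n0 = nx/2000: 1, 0.6, 0.41, 0.21, 0.06, 0
lx·mx: 0, 0, 0.861, 0.588, 0.06, 0 → R0 = 1.509
x·lx·mx: 0, 0, 1.722, 1.764, 0.24, 0 → Σ = 3.726
T = 3.726 / 1.509 = 2.469185… → 2.469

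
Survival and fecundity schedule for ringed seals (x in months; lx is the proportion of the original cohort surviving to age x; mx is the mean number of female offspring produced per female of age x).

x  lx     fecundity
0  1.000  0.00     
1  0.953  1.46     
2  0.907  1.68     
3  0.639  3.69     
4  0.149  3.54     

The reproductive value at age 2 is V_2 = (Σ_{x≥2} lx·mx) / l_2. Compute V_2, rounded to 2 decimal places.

lx·mx for x ≥ 2: 1.52376, 2.35791, 0.52746 → sum = 4.40913
V_2 = 4.40913 / l_2 = 4.40913 / 0.907 = 4.861224… → 4.86

4.86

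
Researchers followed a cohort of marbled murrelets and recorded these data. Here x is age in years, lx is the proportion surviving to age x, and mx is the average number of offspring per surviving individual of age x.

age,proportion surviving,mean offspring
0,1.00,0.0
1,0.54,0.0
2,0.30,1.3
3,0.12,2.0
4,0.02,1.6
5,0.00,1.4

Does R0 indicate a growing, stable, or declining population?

R0 = Σ lx·mx = 0 + 0 + 0.39 + 0.24 + 0.032 + 0 = 0.662
R0 < 1, so the population is declining.

declining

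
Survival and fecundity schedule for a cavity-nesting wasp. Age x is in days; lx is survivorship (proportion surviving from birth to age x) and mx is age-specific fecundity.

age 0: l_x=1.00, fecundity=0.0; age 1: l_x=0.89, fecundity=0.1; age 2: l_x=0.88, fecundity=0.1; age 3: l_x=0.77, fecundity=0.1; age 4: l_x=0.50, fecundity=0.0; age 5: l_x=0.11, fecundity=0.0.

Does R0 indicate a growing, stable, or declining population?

R0 = Σ lx·mx = 0 + 0.089 + 0.088 + 0.077 + 0 + 0 = 0.254
R0 < 1, so the population is declining.

declining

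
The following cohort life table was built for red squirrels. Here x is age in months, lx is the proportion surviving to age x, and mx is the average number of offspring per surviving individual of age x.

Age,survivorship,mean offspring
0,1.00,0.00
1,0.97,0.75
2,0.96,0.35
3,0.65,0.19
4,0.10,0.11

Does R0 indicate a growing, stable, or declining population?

R0 = Σ lx·mx = 0 + 0.7275 + 0.336 + 0.1235 + 0.011 = 1.198
R0 > 1, so the population is growing.

growing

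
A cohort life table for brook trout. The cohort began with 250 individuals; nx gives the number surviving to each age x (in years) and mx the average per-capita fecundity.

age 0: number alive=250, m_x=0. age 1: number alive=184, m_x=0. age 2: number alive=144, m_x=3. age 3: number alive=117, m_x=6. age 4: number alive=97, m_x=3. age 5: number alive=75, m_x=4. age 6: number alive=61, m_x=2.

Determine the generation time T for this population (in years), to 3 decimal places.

3.447

lx = nx/n0 = nx/250: 1, 0.736, 0.576, 0.468, 0.388, 0.3, 0.244
lx·mx: 0, 0, 1.728, 2.808, 1.164, 1.2, 0.488 → R0 = 7.388
x·lx·mx: 0, 0, 3.456, 8.424, 4.656, 6, 2.928 → Σ = 25.464
T = 25.464 / 7.388 = 3.44667… → 3.447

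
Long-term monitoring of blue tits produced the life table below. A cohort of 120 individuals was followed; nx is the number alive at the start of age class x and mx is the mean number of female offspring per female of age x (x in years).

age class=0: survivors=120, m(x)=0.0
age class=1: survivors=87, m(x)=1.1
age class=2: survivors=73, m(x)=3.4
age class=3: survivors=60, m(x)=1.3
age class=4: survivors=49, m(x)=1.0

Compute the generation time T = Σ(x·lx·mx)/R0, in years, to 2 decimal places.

2.17

lx = nx/n0 = nx/120: 1, 0.725, 0.60833…, 0.5, 0.40833…
lx·mx: 0, 0.7975, 2.068333…, 0.65, 0.408333… → R0 = 3.924167…
x·lx·mx: 0, 0.7975, 4.136667…, 1.95, 1.633333… → Σ = 8.5175…
T = 8.5175… / 3.924167… = 2.170525… → 2.17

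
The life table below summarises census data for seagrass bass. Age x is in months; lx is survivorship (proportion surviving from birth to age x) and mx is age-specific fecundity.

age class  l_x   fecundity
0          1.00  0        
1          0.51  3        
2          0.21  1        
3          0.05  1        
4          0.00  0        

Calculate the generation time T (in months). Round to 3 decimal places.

lx·mx: 0, 1.53, 0.21, 0.05, 0 → R0 = 1.79
x·lx·mx: 0, 1.53, 0.42, 0.15, 0 → Σ = 2.1
T = 2.1 / 1.79 = 1.173184… → 1.173

1.173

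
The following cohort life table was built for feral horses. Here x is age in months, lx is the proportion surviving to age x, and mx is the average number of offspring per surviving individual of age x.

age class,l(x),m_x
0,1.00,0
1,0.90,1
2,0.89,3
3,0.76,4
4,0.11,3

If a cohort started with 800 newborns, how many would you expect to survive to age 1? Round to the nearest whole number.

Expected survivors = N0 · l_1 = 800 × 0.90 = 720 → 720

720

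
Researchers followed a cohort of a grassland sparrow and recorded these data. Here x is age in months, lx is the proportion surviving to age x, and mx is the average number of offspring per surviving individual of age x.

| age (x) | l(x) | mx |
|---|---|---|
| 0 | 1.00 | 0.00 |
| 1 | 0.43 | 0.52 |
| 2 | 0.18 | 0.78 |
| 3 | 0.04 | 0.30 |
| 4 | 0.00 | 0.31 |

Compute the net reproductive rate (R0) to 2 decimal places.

0.38

lx·mx by age: 0, 0.2236, 0.1404, 0.012, 0
R0 = Σ lx·mx = 0.376 → 0.38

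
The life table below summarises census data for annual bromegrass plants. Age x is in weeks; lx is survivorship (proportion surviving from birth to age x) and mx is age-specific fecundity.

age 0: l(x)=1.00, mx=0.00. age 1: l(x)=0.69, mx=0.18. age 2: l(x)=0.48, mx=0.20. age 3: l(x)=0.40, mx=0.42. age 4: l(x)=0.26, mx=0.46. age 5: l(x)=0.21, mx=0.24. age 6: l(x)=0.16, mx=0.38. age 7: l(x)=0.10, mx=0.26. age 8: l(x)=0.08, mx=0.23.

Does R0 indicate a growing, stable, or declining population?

declining

R0 = Σ lx·mx = 0 + 0.1242 + 0.096 + 0.168 + 0.1196 + 0.0504 + 0.0608 + 0.026 + 0.0184 = 0.6634
R0 < 1, so the population is declining.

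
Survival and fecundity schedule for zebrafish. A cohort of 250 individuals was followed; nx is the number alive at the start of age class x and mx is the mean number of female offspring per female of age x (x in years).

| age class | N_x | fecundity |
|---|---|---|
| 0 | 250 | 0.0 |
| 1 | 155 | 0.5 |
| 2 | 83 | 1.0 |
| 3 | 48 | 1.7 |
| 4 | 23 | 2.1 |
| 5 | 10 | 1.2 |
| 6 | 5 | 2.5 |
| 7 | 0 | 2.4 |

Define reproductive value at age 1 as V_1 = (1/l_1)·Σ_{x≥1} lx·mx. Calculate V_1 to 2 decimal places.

2.03

lx = nx/n0 = nx/250: 1, 0.62, 0.332, 0.192, 0.092, 0.04, 0.02, 0
lx·mx for x ≥ 1: 0.31, 0.332, 0.3264, 0.1932, 0.048, 0.05, 0 → sum = 1.2596
V_1 = 1.2596 / l_1 = 1.2596 / 0.62 = 2.031613… → 2.03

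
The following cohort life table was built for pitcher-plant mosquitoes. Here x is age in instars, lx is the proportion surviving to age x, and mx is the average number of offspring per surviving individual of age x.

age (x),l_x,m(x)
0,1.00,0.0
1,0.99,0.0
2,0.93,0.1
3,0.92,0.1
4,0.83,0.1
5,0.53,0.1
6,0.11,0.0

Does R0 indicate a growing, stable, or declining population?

declining

R0 = Σ lx·mx = 0 + 0 + 0.093 + 0.092 + 0.083 + 0.053 + 0 = 0.321
R0 < 1, so the population is declining.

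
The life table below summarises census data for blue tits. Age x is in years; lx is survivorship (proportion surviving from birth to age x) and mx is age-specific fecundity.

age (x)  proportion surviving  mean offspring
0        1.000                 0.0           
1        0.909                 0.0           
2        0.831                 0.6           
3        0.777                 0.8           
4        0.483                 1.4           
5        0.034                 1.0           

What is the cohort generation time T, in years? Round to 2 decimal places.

3.13

lx·mx: 0, 0, 0.4986, 0.6216, 0.6762, 0.034 → R0 = 1.8304
x·lx·mx: 0, 0, 0.9972, 1.8648, 2.7048, 0.17 → Σ = 5.7368
T = 5.7368 / 1.8304 = 3.134178… → 3.13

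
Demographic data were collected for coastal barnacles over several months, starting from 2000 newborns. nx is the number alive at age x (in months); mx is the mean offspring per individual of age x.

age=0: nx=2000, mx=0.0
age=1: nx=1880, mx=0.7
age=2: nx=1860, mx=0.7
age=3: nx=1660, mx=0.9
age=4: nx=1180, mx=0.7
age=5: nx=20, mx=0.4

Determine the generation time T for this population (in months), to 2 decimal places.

2.37

lx = nx/n0 = nx/2000: 1, 0.94, 0.93, 0.83, 0.59, 0.01
lx·mx: 0, 0.658, 0.651, 0.747, 0.413, 0.004 → R0 = 2.473
x·lx·mx: 0, 0.658, 1.302, 2.241, 1.652, 0.02 → Σ = 5.873
T = 5.873 / 2.473 = 2.374848… → 2.37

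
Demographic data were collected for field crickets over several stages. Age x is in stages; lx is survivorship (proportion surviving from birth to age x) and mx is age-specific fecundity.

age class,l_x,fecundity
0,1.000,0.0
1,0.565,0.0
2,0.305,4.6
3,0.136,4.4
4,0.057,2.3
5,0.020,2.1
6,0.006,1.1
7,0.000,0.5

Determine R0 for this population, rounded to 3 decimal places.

2.181

lx·mx by age: 0, 0, 1.403, 0.5984, 0.1311, 0.042, 0.0066, 0
R0 = Σ lx·mx = 2.1811 → 2.181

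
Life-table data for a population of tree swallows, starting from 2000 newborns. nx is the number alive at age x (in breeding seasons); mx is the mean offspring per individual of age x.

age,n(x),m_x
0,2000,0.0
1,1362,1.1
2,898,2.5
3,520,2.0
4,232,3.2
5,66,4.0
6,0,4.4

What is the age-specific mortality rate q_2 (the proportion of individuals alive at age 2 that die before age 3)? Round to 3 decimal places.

lx = nx/n0 = nx/2000: 1, 0.681, 0.449, 0.26, 0.116, 0.033, 0
q_2 = (l_2 − l_3) / l_2 = (0.449 − 0.26) / 0.449
     = 0.189 / 0.449 = 0.420935… → 0.421

0.421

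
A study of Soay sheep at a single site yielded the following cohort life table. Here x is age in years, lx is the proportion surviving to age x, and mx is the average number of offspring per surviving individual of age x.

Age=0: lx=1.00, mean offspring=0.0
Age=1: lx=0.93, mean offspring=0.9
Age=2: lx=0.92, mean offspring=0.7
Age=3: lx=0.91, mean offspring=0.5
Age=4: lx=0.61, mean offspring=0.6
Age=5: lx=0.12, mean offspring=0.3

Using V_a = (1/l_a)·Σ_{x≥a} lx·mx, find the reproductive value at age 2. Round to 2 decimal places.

1.63

lx·mx for x ≥ 2: 0.644, 0.455, 0.366, 0.036 → sum = 1.501
V_2 = 1.501 / l_2 = 1.501 / 0.92 = 1.631522… → 1.63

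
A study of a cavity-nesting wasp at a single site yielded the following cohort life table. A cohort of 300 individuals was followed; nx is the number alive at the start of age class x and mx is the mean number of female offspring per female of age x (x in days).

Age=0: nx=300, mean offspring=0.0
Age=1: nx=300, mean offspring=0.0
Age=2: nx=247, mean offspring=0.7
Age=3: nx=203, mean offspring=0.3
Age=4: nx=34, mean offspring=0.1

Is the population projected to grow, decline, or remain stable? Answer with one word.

lx = nx/n0 = nx/300: 1, 1, 0.82333…, 0.67667…, 0.11333…
R0 = Σ lx·mx = 0 + 0 + 0.576333… + 0.203… + 0.011333… = 0.790667…
R0 < 1, so the population is declining.

declining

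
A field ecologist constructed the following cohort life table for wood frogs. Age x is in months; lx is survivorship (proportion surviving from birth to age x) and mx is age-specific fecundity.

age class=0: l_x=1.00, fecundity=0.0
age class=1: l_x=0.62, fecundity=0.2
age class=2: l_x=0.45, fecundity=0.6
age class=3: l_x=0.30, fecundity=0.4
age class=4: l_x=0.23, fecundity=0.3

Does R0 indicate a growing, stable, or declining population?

declining

R0 = Σ lx·mx = 0 + 0.124 + 0.27 + 0.12 + 0.069 = 0.583
R0 < 1, so the population is declining.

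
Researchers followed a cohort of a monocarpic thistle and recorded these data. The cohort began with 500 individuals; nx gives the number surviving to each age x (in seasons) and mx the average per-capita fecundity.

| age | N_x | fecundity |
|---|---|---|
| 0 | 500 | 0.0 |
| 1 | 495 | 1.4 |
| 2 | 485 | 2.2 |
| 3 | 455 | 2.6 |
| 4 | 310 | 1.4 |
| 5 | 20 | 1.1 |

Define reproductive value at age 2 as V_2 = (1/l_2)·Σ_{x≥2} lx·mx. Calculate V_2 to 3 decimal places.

lx = nx/n0 = nx/500: 1, 0.99, 0.97, 0.91, 0.62, 0.04
lx·mx for x ≥ 2: 2.134, 2.366, 0.868, 0.044 → sum = 5.412
V_2 = 5.412 / l_2 = 5.412 / 0.97 = 5.579381… → 5.579

5.579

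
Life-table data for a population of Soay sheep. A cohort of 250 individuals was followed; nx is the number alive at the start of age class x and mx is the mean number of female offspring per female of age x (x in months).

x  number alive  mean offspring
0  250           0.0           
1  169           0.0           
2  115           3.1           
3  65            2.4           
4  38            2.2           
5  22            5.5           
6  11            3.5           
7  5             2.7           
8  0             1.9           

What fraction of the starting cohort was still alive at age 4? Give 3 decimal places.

0.152

l_4 = n_4/n_0 = 38/250 = 0.152 → 0.152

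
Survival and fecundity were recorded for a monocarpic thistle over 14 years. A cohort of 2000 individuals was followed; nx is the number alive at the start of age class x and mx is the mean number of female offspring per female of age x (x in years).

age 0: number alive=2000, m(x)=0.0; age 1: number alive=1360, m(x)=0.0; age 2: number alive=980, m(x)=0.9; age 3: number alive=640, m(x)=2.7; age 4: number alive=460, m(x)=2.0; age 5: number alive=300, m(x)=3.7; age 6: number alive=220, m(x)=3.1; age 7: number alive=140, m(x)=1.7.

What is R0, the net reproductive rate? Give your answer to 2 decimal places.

lx = nx/n0 = nx/2000: 1, 0.68, 0.49, 0.32, 0.23, 0.15, 0.11, 0.07
lx·mx by age: 0, 0, 0.441, 0.864, 0.46, 0.555, 0.341, 0.119
R0 = Σ lx·mx = 2.78 → 2.78

2.78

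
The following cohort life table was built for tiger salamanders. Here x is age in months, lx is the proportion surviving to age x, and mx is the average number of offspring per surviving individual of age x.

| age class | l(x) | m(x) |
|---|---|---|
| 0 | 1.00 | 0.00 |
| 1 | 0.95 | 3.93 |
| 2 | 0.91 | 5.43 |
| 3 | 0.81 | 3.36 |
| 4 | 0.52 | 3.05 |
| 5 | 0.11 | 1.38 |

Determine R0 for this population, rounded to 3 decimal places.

13.134

lx·mx by age: 0, 3.7335, 4.9413, 2.7216, 1.586, 0.1518
R0 = Σ lx·mx = 13.1342 → 13.134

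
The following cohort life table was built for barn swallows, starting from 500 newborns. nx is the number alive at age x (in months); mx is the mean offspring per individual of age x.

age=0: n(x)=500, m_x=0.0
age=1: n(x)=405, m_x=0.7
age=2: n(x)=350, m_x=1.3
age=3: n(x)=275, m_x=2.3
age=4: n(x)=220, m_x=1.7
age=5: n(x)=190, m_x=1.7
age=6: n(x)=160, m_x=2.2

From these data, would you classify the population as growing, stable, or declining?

lx = nx/n0 = nx/500: 1, 0.81, 0.7, 0.55, 0.44, 0.38, 0.32
R0 = Σ lx·mx = 0 + 0.567 + 0.91 + 1.265 + 0.748 + 0.646 + 0.704 = 4.84
R0 > 1, so the population is growing.

growing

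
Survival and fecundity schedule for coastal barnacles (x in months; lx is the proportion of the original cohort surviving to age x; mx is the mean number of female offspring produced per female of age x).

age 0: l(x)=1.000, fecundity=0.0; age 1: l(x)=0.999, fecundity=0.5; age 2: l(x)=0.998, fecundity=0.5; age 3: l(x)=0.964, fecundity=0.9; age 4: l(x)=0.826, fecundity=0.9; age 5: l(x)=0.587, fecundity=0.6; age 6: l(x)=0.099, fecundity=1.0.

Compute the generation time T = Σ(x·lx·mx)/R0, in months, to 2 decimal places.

3.08

lx·mx: 0, 0.4995, 0.499, 0.8676, 0.7434, 0.3522, 0.099 → R0 = 3.0607
x·lx·mx: 0, 0.4995, 0.998, 2.6028, 2.9736, 1.761, 0.594 → Σ = 9.4289
T = 9.4289 / 3.0607 = 3.080635… → 3.08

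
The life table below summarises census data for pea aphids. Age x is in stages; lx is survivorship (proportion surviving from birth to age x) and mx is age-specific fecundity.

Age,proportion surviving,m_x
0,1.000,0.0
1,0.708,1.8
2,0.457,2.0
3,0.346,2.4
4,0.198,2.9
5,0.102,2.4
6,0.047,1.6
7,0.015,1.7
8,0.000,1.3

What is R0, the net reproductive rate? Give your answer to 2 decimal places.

lx·mx by age: 0, 1.2744, 0.914, 0.8304, 0.5742, 0.2448, 0.0752, 0.0255, 0
R0 = Σ lx·mx = 3.9385 → 3.94

3.94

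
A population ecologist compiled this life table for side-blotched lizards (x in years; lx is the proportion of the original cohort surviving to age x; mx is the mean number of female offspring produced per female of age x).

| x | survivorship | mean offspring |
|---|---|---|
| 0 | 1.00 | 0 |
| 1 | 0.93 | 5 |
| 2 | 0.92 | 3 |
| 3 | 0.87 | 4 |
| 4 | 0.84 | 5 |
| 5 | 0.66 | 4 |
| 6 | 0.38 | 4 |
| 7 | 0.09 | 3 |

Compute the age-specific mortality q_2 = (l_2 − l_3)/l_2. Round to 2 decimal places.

0.05

q_2 = (l_2 − l_3) / l_2 = (0.92 − 0.87) / 0.92
     = 0.05 / 0.92 = 0.054348… → 0.05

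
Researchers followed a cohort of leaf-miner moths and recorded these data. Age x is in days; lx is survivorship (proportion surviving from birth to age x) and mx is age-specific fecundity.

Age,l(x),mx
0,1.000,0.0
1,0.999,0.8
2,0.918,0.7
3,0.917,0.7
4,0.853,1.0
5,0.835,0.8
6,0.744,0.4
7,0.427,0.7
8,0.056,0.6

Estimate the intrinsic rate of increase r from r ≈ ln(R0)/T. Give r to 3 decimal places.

0.410

R0 = Σ lx·mx = 0 + 0.7992 + 0.6426 + 0.6419 + 0.853 + 0.668 + 0.2976 + 0.2989 + 0.0336 = 4.2348
Σ x·lx·mx = 14.9088; T = 14.9088/4.2348 = 3.52054…
r ≈ ln(R0)/T = ln(4.2348)/3.52054… = 0.40998… → 0.410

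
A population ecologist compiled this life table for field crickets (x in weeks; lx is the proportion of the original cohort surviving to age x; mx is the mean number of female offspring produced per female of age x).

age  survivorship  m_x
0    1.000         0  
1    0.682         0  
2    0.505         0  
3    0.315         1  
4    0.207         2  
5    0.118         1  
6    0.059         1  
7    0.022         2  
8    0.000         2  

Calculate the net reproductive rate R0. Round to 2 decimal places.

lx·mx by age: 0, 0, 0, 0.315, 0.414, 0.118, 0.059, 0.044, 0
R0 = Σ lx·mx = 0.95 → 0.95

0.95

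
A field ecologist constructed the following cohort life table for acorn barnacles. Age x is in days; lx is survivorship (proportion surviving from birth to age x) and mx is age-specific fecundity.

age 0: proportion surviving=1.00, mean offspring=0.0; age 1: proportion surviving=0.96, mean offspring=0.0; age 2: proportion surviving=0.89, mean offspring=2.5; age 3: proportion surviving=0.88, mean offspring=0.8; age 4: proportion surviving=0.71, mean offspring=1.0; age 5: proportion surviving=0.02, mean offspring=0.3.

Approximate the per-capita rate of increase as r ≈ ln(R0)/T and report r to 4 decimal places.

0.4998

R0 = Σ lx·mx = 0 + 0 + 2.225 + 0.704 + 0.71 + 0.006 = 3.645
Σ x·lx·mx = 9.432; T = 9.432/3.645 = 2.58765…
r ≈ ln(R0)/T = ln(3.645)/2.58765… = 0.499818… → 0.4998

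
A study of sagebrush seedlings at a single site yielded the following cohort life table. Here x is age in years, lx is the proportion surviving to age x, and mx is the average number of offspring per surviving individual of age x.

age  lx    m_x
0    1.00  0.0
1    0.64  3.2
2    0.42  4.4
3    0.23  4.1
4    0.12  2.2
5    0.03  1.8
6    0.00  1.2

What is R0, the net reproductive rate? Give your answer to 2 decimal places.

lx·mx by age: 0, 2.048, 1.848, 0.943, 0.264, 0.054, 0
R0 = Σ lx·mx = 5.157 → 5.16

5.16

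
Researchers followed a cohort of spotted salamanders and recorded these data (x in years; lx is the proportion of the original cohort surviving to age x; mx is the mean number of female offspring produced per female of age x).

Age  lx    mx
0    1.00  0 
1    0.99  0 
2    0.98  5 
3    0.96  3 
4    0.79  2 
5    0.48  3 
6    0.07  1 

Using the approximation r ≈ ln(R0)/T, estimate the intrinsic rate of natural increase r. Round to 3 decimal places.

0.801

R0 = Σ lx·mx = 0 + 0 + 4.9 + 2.88 + 1.58 + 1.44 + 0.07 = 10.87
Σ x·lx·mx = 32.38; T = 32.38/10.87 = 2.97884…
r ≈ ln(R0)/T = ln(10.87)/2.97884… = 0.80098… → 0.801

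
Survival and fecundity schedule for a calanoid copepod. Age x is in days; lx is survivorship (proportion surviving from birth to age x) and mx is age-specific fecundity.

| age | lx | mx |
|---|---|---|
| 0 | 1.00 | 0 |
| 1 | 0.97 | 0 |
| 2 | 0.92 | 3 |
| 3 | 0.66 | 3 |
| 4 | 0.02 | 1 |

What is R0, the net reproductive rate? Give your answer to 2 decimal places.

lx·mx by age: 0, 0, 2.76, 1.98, 0.02
R0 = Σ lx·mx = 4.76 → 4.76

4.76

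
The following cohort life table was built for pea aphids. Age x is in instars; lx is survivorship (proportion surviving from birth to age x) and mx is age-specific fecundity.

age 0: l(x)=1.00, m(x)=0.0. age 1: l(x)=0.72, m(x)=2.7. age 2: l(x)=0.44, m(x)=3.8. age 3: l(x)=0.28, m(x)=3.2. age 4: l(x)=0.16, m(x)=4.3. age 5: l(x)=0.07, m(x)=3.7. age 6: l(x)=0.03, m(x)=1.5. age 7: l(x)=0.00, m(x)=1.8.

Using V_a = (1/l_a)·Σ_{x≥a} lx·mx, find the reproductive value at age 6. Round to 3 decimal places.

lx·mx for x ≥ 6: 0.045, 0 → sum = 0.045
V_6 = 0.045 / l_6 = 0.045 / 0.03 = 1.5 → 1.500

1.500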